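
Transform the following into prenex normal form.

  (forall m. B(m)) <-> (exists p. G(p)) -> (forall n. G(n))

First replace A → B with ¬A ∨ B; A ↔ B as (¬A ∨ B) ∧ (¬B ∨ A).
  (~(forall m. B(m)) | ~(exists p. G(p)) | (forall n. G(n))) & (~(~(exists p. G(p)) | (forall n. G(n))) | (forall m. B(m)))
Push ¬ through the quantifiers and connectives to reach negation normal form:
  ((exists m. ~B(m)) | (forall p. ~G(p)) | (forall n. G(n))) & ((exists p. G(p)) & (exists n. ~G(n)) | (forall m. B(m)))
Standardize variables apart so no two quantifiers bind the same name: p↦w, n↦x1, m↦y1.
  ((exists m. ~B(m)) | (forall p. ~G(p)) | (forall n. G(n))) & ((exists w. G(w)) & (exists x1. ~G(x1)) | (forall y1. B(y1)))
Extract every quantifier outward, since the variables are now distinct and don't occur free across branches:
  exists m. forall p. forall n. exists w. exists x1. forall y1. ((~B(m) | ~G(p) | G(n)) & (G(w) & ~G(x1) | B(y1)))

exists m. forall p. forall n. exists w. exists x1. forall y1. ((~B(m) | ~G(p) | G(n)) & (G(w) & ~G(x1) | B(y1)))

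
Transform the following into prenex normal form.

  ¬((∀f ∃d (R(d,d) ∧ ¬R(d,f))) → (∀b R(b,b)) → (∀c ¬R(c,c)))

∀f ∃d ∀b ∃c (R(d,d) ∧ ¬R(d,f) ∧ R(b,b) ∧ R(c,c))

First replace A → B with ¬A ∨ B.
  ¬(¬(∀f ∃d (R(d,d) ∧ ¬R(d,f))) ∨ ¬(∀b R(b,b)) ∨ (∀c ¬R(c,c)))
Move each ¬ inward, flipping quantifiers it crosses:
  (∀f ∃d (R(d,d) ∧ ¬R(d,f))) ∧ (∀b R(b,b)) ∧ (∃c R(c,c))
All bound variables are already distinct, so no renaming is needed.
Extract every quantifier outward, since the variables are now distinct and don't occur free across branches:
  ∀f ∃d ∀b ∃c (R(d,d) ∧ ¬R(d,f) ∧ R(b,b) ∧ R(c,c))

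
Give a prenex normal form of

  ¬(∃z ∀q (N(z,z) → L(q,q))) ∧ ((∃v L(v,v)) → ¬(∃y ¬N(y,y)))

∀z ∃q ∀v ∀y (N(z,z) ∧ ¬L(q,q) ∧ (¬L(v,v) ∨ N(y,y)))

Rewrite implications/biconditionals: A → B as ¬A ∨ B.
  ¬(∃z ∀q (¬N(z,z) ∨ L(q,q))) ∧ (¬(∃v L(v,v)) ∨ ¬(∃y ¬N(y,y)))
Push ¬ through the quantifiers and connectives to reach negation normal form:
  (∀z ∃q (N(z,z) ∧ ¬L(q,q))) ∧ ((∀v ¬L(v,v)) ∨ (∀y N(y,y)))
Finally move all quantifiers to the prefix:
  ∀z ∃q ∀v ∀y (N(z,z) ∧ ¬L(q,q) ∧ (¬L(v,v) ∨ N(y,y)))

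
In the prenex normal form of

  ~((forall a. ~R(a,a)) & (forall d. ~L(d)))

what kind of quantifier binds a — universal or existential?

Push ¬ through the quantifiers and connectives to reach negation normal form:
  (exists a. R(a,a)) | (exists d. L(d))
All bound variables are already distinct, so no renaming is needed.
Finally move all quantifiers to the prefix:
  exists a. exists d. (R(a,a) | L(d))
The quantifier forall a sits under an odd number of negations, so it flips to exists a.

existential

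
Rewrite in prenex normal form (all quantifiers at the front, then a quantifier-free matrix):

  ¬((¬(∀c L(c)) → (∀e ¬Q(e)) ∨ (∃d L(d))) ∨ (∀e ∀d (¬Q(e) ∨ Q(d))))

∃c ∃e ∀d ∃s ∃w (¬L(c) ∧ Q(e) ∧ ¬L(d) ∧ Q(s) ∧ ¬Q(w))

First replace A → B with ¬A ∨ B.
  ¬(¬¬(∀c L(c)) ∨ (∀e ¬Q(e)) ∨ (∃d L(d)) ∨ (∀e ∀d (¬Q(e) ∨ Q(d))))
Push ¬ through the quantifiers and connectives to reach negation normal form:
  (∃c ¬L(c)) ∧ (∃e Q(e)) ∧ (∀d ¬L(d)) ∧ (∃e ∃d (Q(e) ∧ ¬Q(d)))
Rename bound variables to avoid capture: e↦s, d↦w.
  (∃c ¬L(c)) ∧ (∃e Q(e)) ∧ (∀d ¬L(d)) ∧ (∃s ∃w (Q(s) ∧ ¬Q(w)))
Extract every quantifier outward, since the variables are now distinct and don't occur free across branches:
  ∃c ∃e ∀d ∃s ∃w (¬L(c) ∧ Q(e) ∧ ¬L(d) ∧ Q(s) ∧ ¬Q(w))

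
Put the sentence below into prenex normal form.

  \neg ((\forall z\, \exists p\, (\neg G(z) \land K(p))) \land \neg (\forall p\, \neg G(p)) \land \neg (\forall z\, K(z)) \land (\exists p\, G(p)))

Move each ¬ inward, flipping quantifiers it crosses:
  (\exists z\, \forall p\, (G(z) \lor \neg K(p))) \lor (\forall p\, \neg G(p)) \lor (\forall z\, K(z)) \lor (\forall p\, \neg G(p))
Standardize variables apart so no two quantifiers bind the same name: p↦y, z↦x, p↦u.
  (\exists z\, \forall p\, (G(z) \lor \neg K(p))) \lor (\forall y\, \neg G(y)) \lor (\forall x\, K(x)) \lor (\forall u\, \neg G(u))
Extract every quantifier outward, since the variables are now distinct and don't occur free across branches:
  \exists z\, \forall p\, \forall y\, \forall x\, \forall u\, (G(z) \lor \neg K(p) \lor \neg G(y) \lor K(x) \lor \neg G(u))

\exists z\, \forall p\, \forall y\, \forall x\, \forall u\, (G(z) \lor \neg K(p) \lor \neg G(y) \lor K(x) \lor \neg G(u))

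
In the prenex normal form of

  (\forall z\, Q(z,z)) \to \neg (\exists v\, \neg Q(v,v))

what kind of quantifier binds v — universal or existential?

Rewrite implications/biconditionals: A → B as ¬A ∨ B.
  \neg (\forall z\, Q(z,z)) \lor \neg (\exists v\, \neg Q(v,v))
Push ¬ through the quantifiers and connectives to reach negation normal form:
  (\exists z\, \neg Q(z,z)) \lor (\forall v\, Q(v,v))
Pull the quantifiers to the front (each side's bound variable is not free in the other side):
  \exists z\, \forall v\, (\neg Q(z,z) \lor Q(v,v))
The quantifier \exists v sits under an odd number of negations (counting the antecedent side of each →), so it flips to \forall v.

universal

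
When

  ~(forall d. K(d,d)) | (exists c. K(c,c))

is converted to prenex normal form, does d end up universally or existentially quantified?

Drive negations inward (¬∀x A ≡ ∃x ¬A, ¬∃x A ≡ ∀x ¬A, De Morgan for ∧/∨):
  (exists d. ~K(d,d)) | (exists c. K(c,c))
Extract every quantifier outward, since the variables are now distinct and don't occur free across branches:
  exists d. exists c. (~K(d,d) | K(c,c))
The quantifier forall d sits under an odd number of negations, so it flips to exists d.

existential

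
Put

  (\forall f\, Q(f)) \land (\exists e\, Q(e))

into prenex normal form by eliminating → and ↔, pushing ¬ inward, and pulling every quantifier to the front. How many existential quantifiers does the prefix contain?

Extract every quantifier outward, since the variables are now distinct and don't occur free across branches:
  \forall f\, \exists e\, (Q(f) \land Q(e))
The prefix is \forall f \exists e: 1 universal, 1 existential.

1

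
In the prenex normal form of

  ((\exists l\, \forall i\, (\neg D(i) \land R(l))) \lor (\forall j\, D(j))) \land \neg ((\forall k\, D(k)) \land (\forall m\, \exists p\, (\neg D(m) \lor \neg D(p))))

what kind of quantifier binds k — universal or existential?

existential

Push ¬ through the quantifiers and connectives to reach negation normal form:
  ((\exists l\, \forall i\, (\neg D(i) \land R(l))) \lor (\forall j\, D(j))) \land ((\exists k\, \neg D(k)) \lor (\exists m\, \forall p\, (D(m) \land D(p))))
Pull the quantifiers to the front (each side's bound variable is not free in the other side):
  \exists l\, \forall i\, \forall j\, \exists k\, \exists m\, \forall p\, ((\neg D(i) \land R(l) \lor D(j)) \land (\neg D(k) \lor D(m) \land D(p)))
The quantifier \forall k sits under an odd number of negations, so it flips to \exists k.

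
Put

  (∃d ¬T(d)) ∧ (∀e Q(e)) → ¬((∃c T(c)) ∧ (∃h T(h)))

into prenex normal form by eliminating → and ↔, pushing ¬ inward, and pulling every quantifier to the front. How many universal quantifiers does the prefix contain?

First replace A → B with ¬A ∨ B.
  ¬((∃d ¬T(d)) ∧ (∀e Q(e))) ∨ ¬((∃c T(c)) ∧ (∃h T(h)))
Move each ¬ inward, flipping quantifiers it crosses:
  (∀d T(d)) ∨ (∃e ¬Q(e)) ∨ (∀c ¬T(c)) ∨ (∀h ¬T(h))
All bound variables are already distinct, so no renaming is needed.
Finally move all quantifiers to the prefix:
  ∀d ∃e ∀c ∀h (T(d) ∨ ¬Q(e) ∨ ¬T(c) ∨ ¬T(h))
The prefix is ∀d ∃e ∀c ∀h: 3 universal, 1 existential.

3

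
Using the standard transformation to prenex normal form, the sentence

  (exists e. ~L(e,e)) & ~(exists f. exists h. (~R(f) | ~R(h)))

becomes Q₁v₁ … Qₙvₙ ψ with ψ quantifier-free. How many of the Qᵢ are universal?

Push ¬ through the quantifiers and connectives to reach negation normal form:
  (exists e. ~L(e,e)) & (forall f. forall h. (R(f) & R(h)))
Extract every quantifier outward, since the variables are now distinct and don't occur free across branches:
  exists e. forall f. forall h. (~L(e,e) & R(f) & R(h))
The prefix is exists e forall f forall h: 2 universal, 1 existential.

2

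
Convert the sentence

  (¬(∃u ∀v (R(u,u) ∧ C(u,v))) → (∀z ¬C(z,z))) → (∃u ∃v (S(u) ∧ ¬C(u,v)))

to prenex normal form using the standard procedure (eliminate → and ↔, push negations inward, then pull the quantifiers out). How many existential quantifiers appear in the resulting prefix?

Rewrite implications/biconditionals: A → B as ¬A ∨ B.
  ¬(¬¬(∃u ∀v (R(u,u) ∧ C(u,v))) ∨ (∀z ¬C(z,z))) ∨ (∃u ∃v (S(u) ∧ ¬C(u,v)))
Push ¬ through the quantifiers and connectives to reach negation normal form:
  (∀u ∃v (¬R(u,u) ∨ ¬C(u,v))) ∧ (∃z C(z,z)) ∨ (∃u ∃v (S(u) ∧ ¬C(u,v)))
Rename bound variables to avoid capture: u↦y1, v↦p.
  (∀u ∃v (¬R(u,u) ∨ ¬C(u,v))) ∧ (∃z C(z,z)) ∨ (∃y1 ∃p (S(y1) ∧ ¬C(y1,p)))
Pull the quantifiers to the front (each side's bound variable is not free in the other side):
  ∀u ∃v ∃z ∃y1 ∃p ((¬R(u,u) ∨ ¬C(u,v)) ∧ C(z,z) ∨ S(y1) ∧ ¬C(y1,p))
The prefix is ∀u ∃v ∃z ∃y1 ∃p: 1 universal, 4 existential.

4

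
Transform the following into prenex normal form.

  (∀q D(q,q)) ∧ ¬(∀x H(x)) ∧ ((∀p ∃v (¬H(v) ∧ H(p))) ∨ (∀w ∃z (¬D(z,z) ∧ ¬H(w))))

∀q ∃x ∀p ∃v ∀w ∃z (D(q,q) ∧ ¬H(x) ∧ (¬H(v) ∧ H(p) ∨ ¬D(z,z) ∧ ¬H(w)))

Push ¬ through the quantifiers and connectives to reach negation normal form:
  (∀q D(q,q)) ∧ (∃x ¬H(x)) ∧ ((∀p ∃v (¬H(v) ∧ H(p))) ∨ (∀w ∃z (¬D(z,z) ∧ ¬H(w))))
All bound variables are already distinct, so no renaming is needed.
Finally move all quantifiers to the prefix:
  ∀q ∃x ∀p ∃v ∀w ∃z (D(q,q) ∧ ¬H(x) ∧ (¬H(v) ∧ H(p) ∨ ¬D(z,z) ∧ ¬H(w)))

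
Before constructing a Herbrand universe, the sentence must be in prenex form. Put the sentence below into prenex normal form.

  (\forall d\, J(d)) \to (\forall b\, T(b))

\exists d\, \forall b\, (\neg J(d) \lor T(b))

Rewrite implications/biconditionals: A → B as ¬A ∨ B.
  \neg (\forall d\, J(d)) \lor (\forall b\, T(b))
Push ¬ through the quantifiers and connectives to reach negation normal form:
  (\exists d\, \neg J(d)) \lor (\forall b\, T(b))
Extract every quantifier outward, since the variables are now distinct and don't occur free across branches:
  \exists d\, \forall b\, (\neg J(d) \lor T(b))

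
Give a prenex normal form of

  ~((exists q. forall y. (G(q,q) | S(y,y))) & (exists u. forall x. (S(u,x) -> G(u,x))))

forall q. exists y. forall u. exists x. (~G(q,q) & ~S(y,y) | S(u,x) & ~G(u,x))

Rewrite implications/biconditionals: A → B as ¬A ∨ B.
  ~((exists q. forall y. (G(q,q) | S(y,y))) & (exists u. forall x. (~S(u,x) | G(u,x))))
Drive negations inward (¬∀x A ≡ ∃x ¬A, ¬∃x A ≡ ∀x ¬A, De Morgan for ∧/∨):
  (forall q. exists y. (~G(q,q) & ~S(y,y))) | (forall u. exists x. (S(u,x) & ~G(u,x)))
All bound variables are already distinct, so no renaming is needed.
Extract every quantifier outward, since the variables are now distinct and don't occur free across branches:
  forall q. exists y. forall u. exists x. (~G(q,q) & ~S(y,y) | S(u,x) & ~G(u,x))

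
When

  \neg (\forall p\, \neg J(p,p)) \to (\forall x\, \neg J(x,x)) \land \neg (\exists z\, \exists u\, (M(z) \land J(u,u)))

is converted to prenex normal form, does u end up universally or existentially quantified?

universal

Eliminate → and ↔ using ¬ and ∨.
  \neg \neg (\forall p\, \neg J(p,p)) \lor (\forall x\, \neg J(x,x)) \land \neg (\exists z\, \exists u\, (M(z) \land J(u,u)))
Drive negations inward (¬∀x A ≡ ∃x ¬A, ¬∃x A ≡ ∀x ¬A, De Morgan for ∧/∨):
  (\forall p\, \neg J(p,p)) \lor (\forall x\, \neg J(x,x)) \land (\forall z\, \forall u\, (\neg M(z) \lor \neg J(u,u)))
Finally move all quantifiers to the prefix:
  \forall p\, \forall x\, \forall z\, \forall u\, (\neg J(p,p) \lor \neg J(x,x) \land (\neg M(z) \lor \neg J(u,u)))
The quantifier \exists u sits under an odd number of negations (counting the antecedent side of each →), so it flips to \forall u.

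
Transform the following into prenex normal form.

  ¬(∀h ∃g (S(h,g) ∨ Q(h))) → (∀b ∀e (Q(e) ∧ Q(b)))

Rewrite implications/biconditionals: A → B as ¬A ∨ B.
  ¬¬(∀h ∃g (S(h,g) ∨ Q(h))) ∨ (∀b ∀e (Q(e) ∧ Q(b)))
Drive negations inward (¬∀x A ≡ ∃x ¬A, ¬∃x A ≡ ∀x ¬A, De Morgan for ∧/∨):
  (∀h ∃g (S(h,g) ∨ Q(h))) ∨ (∀b ∀e (Q(e) ∧ Q(b)))
Pull the quantifiers to the front (each side's bound variable is not free in the other side):
  ∀h ∃g ∀b ∀e (S(h,g) ∨ Q(h) ∨ Q(e) ∧ Q(b))

∀h ∃g ∀b ∀e (S(h,g) ∨ Q(h) ∨ Q(e) ∧ Q(b))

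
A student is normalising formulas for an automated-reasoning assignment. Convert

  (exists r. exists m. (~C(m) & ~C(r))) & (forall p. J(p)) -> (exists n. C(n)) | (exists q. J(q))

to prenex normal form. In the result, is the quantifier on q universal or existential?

First replace A → B with ¬A ∨ B.
  ~((exists r. exists m. (~C(m) & ~C(r))) & (forall p. J(p))) | (exists n. C(n)) | (exists q. J(q))
Move each ¬ inward, flipping quantifiers it crosses:
  (forall r. forall m. (C(m) | C(r))) | (exists p. ~J(p)) | (exists n. C(n)) | (exists q. J(q))
Finally move all quantifiers to the prefix:
  forall r. forall m. exists p. exists n. exists q. (C(m) | C(r) | ~J(p) | C(n) | J(q))
The quantifier exists q sits under an even number of negations (counting the antecedent side of each →), so it remains existential.

existential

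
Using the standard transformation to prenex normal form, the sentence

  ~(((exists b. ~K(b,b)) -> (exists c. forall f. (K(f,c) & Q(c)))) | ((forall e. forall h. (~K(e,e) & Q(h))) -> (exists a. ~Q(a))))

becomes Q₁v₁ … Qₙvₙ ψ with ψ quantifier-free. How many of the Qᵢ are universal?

4

Eliminate → and ↔ using ¬ and ∨.
  ~(~(exists b. ~K(b,b)) | (exists c. forall f. (K(f,c) & Q(c))) | ~(forall e. forall h. (~K(e,e) & Q(h))) | (exists a. ~Q(a)))
Drive negations inward (¬∀x A ≡ ∃x ¬A, ¬∃x A ≡ ∀x ¬A, De Morgan for ∧/∨):
  (exists b. ~K(b,b)) & (forall c. exists f. (~K(f,c) | ~Q(c))) & (forall e. forall h. (~K(e,e) & Q(h))) & (forall a. Q(a))
All bound variables are already distinct, so no renaming is needed.
Pull the quantifiers to the front (each side's bound variable is not free in the other side):
  exists b. forall c. exists f. forall e. forall h. forall a. (~K(b,b) & (~K(f,c) | ~Q(c)) & ~K(e,e) & Q(h) & Q(a))
The prefix is exists b forall c exists f forall e forall h forall a: 4 universal, 2 existential.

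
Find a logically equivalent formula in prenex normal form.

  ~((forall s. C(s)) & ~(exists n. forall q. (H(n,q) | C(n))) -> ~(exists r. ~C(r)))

forall s. forall n. exists q. exists r. (C(s) & ~H(n,q) & ~C(n) & ~C(r))

Eliminate → and ↔ using ¬ and ∨.
  ~(~((forall s. C(s)) & ~(exists n. forall q. (H(n,q) | C(n)))) | ~(exists r. ~C(r)))
Move each ¬ inward, flipping quantifiers it crosses:
  (forall s. C(s)) & (forall n. exists q. (~H(n,q) & ~C(n))) & (exists r. ~C(r))
Pull the quantifiers to the front (each side's bound variable is not free in the other side):
  forall s. forall n. exists q. exists r. (C(s) & ~H(n,q) & ~C(n) & ~C(r))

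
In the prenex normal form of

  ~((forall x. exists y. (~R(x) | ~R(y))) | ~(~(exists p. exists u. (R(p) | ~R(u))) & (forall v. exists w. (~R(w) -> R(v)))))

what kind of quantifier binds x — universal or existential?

existential

Eliminate → and ↔ using ¬ and ∨.
  ~((forall x. exists y. (~R(x) | ~R(y))) | ~(~(exists p. exists u. (R(p) | ~R(u))) & (forall v. exists w. (~~R(w) | R(v)))))
Push ¬ through the quantifiers and connectives to reach negation normal form:
  (exists x. forall y. (R(x) & R(y))) & (forall p. forall u. (~R(p) & R(u))) & (forall v. exists w. (R(w) | R(v)))
All bound variables are already distinct, so no renaming is needed.
Extract every quantifier outward, since the variables are now distinct and don't occur free across branches:
  exists x. forall y. forall p. forall u. forall v. exists w. (R(x) & R(y) & ~R(p) & R(u) & (R(w) | R(v)))
The quantifier forall x sits under an odd number of negations (counting the antecedent side of each →), so it flips to exists x.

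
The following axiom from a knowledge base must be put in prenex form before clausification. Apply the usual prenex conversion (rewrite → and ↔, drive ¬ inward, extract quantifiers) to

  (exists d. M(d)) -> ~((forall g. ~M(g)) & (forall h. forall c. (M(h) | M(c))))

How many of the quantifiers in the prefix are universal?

Rewrite implications/biconditionals: A → B as ¬A ∨ B.
  ~(exists d. M(d)) | ~((forall g. ~M(g)) & (forall h. forall c. (M(h) | M(c))))
Drive negations inward (¬∀x A ≡ ∃x ¬A, ¬∃x A ≡ ∀x ¬A, De Morgan for ∧/∨):
  (forall d. ~M(d)) | (exists g. M(g)) | (exists h. exists c. (~M(h) & ~M(c)))
All bound variables are already distinct, so no renaming is needed.
Extract every quantifier outward, since the variables are now distinct and don't occur free across branches:
  forall d. exists g. exists h. exists c. (~M(d) | M(g) | ~M(h) & ~M(c))
The prefix is forall d exists g exists h exists c: 1 universal, 3 existential.

1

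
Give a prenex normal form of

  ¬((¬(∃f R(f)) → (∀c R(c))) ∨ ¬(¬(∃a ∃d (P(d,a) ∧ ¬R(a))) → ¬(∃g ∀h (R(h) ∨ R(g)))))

Rewrite implications/biconditionals: A → B as ¬A ∨ B.
  ¬(¬¬(∃f R(f)) ∨ (∀c R(c)) ∨ ¬(¬¬(∃a ∃d (P(d,a) ∧ ¬R(a))) ∨ ¬(∃g ∀h (R(h) ∨ R(g)))))
Drive negations inward (¬∀x A ≡ ∃x ¬A, ¬∃x A ≡ ∀x ¬A, De Morgan for ∧/∨):
  (∀f ¬R(f)) ∧ (∃c ¬R(c)) ∧ ((∃a ∃d (P(d,a) ∧ ¬R(a))) ∨ (∀g ∃h (¬R(h) ∧ ¬R(g))))
All bound variables are already distinct, so no renaming is needed.
Finally move all quantifiers to the prefix:
  ∀f ∃c ∃a ∃d ∀g ∃h (¬R(f) ∧ ¬R(c) ∧ (P(d,a) ∧ ¬R(a) ∨ ¬R(h) ∧ ¬R(g)))

∀f ∃c ∃a ∃d ∀g ∃h (¬R(f) ∧ ¬R(c) ∧ (P(d,a) ∧ ¬R(a) ∨ ¬R(h) ∧ ¬R(g)))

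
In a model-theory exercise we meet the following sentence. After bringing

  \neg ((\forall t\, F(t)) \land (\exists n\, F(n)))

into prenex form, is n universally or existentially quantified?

universal

Move each ¬ inward, flipping quantifiers it crosses:
  (\exists t\, \neg F(t)) \lor (\forall n\, \neg F(n))
All bound variables are already distinct, so no renaming is needed.
Extract every quantifier outward, since the variables are now distinct and don't occur free across branches:
  \exists t\, \forall n\, (\neg F(t) \lor \neg F(n))
The quantifier \exists n sits under an odd number of negations, so it flips to \forall n.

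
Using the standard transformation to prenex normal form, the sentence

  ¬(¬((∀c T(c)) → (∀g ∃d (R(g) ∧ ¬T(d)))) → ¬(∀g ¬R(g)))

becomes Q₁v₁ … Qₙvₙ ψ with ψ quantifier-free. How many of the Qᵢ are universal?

3

Rewrite implications/biconditionals: A → B as ¬A ∨ B.
  ¬(¬¬(¬(∀c T(c)) ∨ (∀g ∃d (R(g) ∧ ¬T(d)))) ∨ ¬(∀g ¬R(g)))
Drive negations inward (¬∀x A ≡ ∃x ¬A, ¬∃x A ≡ ∀x ¬A, De Morgan for ∧/∨):
  (∀c T(c)) ∧ (∃g ∀d (¬R(g) ∨ T(d))) ∧ (∀g ¬R(g))
Standardize variables apart so no two quantifiers bind the same name: g↦p.
  (∀c T(c)) ∧ (∃g ∀d (¬R(g) ∨ T(d))) ∧ (∀p ¬R(p))
Extract every quantifier outward, since the variables are now distinct and don't occur free across branches:
  ∀c ∃g ∀d ∀p (T(c) ∧ (¬R(g) ∨ T(d)) ∧ ¬R(p))
The prefix is ∀c ∃g ∀d ∀p: 3 universal, 1 existential.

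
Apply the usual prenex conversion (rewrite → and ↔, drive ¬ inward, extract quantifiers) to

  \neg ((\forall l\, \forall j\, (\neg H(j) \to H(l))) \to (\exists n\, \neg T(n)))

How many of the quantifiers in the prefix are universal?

First replace A → B with ¬A ∨ B.
  \neg (\neg (\forall l\, \forall j\, (\neg \neg H(j) \lor H(l))) \lor (\exists n\, \neg T(n)))
Push ¬ through the quantifiers and connectives to reach negation normal form:
  (\forall l\, \forall j\, (H(j) \lor H(l))) \land (\forall n\, T(n))
All bound variables are already distinct, so no renaming is needed.
Finally move all quantifiers to the prefix:
  \forall l\, \forall j\, \forall n\, ((H(j) \lor H(l)) \land T(n))
The prefix is \forall l \forall j \forall n: 3 universal, 0 existential.

3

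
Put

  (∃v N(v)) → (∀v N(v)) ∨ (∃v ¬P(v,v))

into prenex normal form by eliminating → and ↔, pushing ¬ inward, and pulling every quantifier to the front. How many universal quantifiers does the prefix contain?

Rewrite implications/biconditionals: A → B as ¬A ∨ B.
  ¬(∃v N(v)) ∨ (∀v N(v)) ∨ (∃v ¬P(v,v))
Move each ¬ inward, flipping quantifiers it crosses:
  (∀v ¬N(v)) ∨ (∀v N(v)) ∨ (∃v ¬P(v,v))
Give each quantifier a distinct variable: v↦q, v↦c.
  (∀v ¬N(v)) ∨ (∀q N(q)) ∨ (∃c ¬P(c,c))
Extract every quantifier outward, since the variables are now distinct and don't occur free across branches:
  ∀v ∀q ∃c (¬N(v) ∨ N(q) ∨ ¬P(c,c))
The prefix is ∀v ∀q ∃c: 2 universal, 1 existential.

2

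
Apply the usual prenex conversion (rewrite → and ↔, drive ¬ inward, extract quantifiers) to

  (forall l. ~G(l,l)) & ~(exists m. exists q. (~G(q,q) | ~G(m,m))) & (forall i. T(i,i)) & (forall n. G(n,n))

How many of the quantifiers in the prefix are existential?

Move each ¬ inward, flipping quantifiers it crosses:
  (forall l. ~G(l,l)) & (forall m. forall q. (G(q,q) & G(m,m))) & (forall i. T(i,i)) & (forall n. G(n,n))
Extract every quantifier outward, since the variables are now distinct and don't occur free across branches:
  forall l. forall m. forall q. forall i. forall n. (~G(l,l) & G(q,q) & G(m,m) & T(i,i) & G(n,n))
The prefix is forall l forall m forall q forall i forall n: 5 universal, 0 existential.

0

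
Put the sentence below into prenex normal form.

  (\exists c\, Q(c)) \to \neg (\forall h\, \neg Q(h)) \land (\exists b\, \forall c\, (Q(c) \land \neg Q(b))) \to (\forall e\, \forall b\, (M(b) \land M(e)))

First replace A → B with ¬A ∨ B.
  \neg (\exists c\, Q(c)) \lor \neg (\neg (\forall h\, \neg Q(h)) \land (\exists b\, \forall c\, (Q(c) \land \neg Q(b)))) \lor (\forall e\, \forall b\, (M(b) \land M(e)))
Drive negations inward (¬∀x A ≡ ∃x ¬A, ¬∃x A ≡ ∀x ¬A, De Morgan for ∧/∨):
  (\forall c\, \neg Q(c)) \lor (\forall h\, \neg Q(h)) \lor (\forall b\, \exists c\, (\neg Q(c) \lor Q(b))) \lor (\forall e\, \forall b\, (M(b) \land M(e)))
Standardize variables apart so no two quantifiers bind the same name: c↦v, b↦u.
  (\forall c\, \neg Q(c)) \lor (\forall h\, \neg Q(h)) \lor (\forall b\, \exists v\, (\neg Q(v) \lor Q(b))) \lor (\forall e\, \forall u\, (M(u) \land M(e)))
Finally move all quantifiers to the prefix:
  \forall c\, \forall h\, \forall b\, \exists v\, \forall e\, \forall u\, (\neg Q(c) \lor \neg Q(h) \lor \neg Q(v) \lor Q(b) \lor M(u) \land M(e))

\forall c\, \forall h\, \forall b\, \exists v\, \forall e\, \forall u\, (\neg Q(c) \lor \neg Q(h) \lor \neg Q(v) \lor Q(b) \lor M(u) \land M(e))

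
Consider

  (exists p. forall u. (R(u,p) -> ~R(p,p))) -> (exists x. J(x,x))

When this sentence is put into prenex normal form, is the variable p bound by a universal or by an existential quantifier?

universal

Rewrite implications/biconditionals: A → B as ¬A ∨ B.
  ~(exists p. forall u. (~R(u,p) | ~R(p,p))) | (exists x. J(x,x))
Move each ¬ inward, flipping quantifiers it crosses:
  (forall p. exists u. (R(u,p) & R(p,p))) | (exists x. J(x,x))
All bound variables are already distinct, so no renaming is needed.
Extract every quantifier outward, since the variables are now distinct and don't occur free across branches:
  forall p. exists u. exists x. (R(u,p) & R(p,p) | J(x,x))
The quantifier exists p sits under an odd number of negations (counting the antecedent side of each →), so it flips to forall p.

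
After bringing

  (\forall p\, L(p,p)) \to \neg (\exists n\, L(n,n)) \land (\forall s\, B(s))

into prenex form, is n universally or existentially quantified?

universal

Eliminate → and ↔ using ¬ and ∨.
  \neg (\forall p\, L(p,p)) \lor \neg (\exists n\, L(n,n)) \land (\forall s\, B(s))
Drive negations inward (¬∀x A ≡ ∃x ¬A, ¬∃x A ≡ ∀x ¬A, De Morgan for ∧/∨):
  (\exists p\, \neg L(p,p)) \lor (\forall n\, \neg L(n,n)) \land (\forall s\, B(s))
All bound variables are already distinct, so no renaming is needed.
Pull the quantifiers to the front (each side's bound variable is not free in the other side):
  \exists p\, \forall n\, \forall s\, (\neg L(p,p) \lor \neg L(n,n) \land B(s))
The quantifier \exists n sits under an odd number of negations (counting the antecedent side of each →), so it flips to \forall n.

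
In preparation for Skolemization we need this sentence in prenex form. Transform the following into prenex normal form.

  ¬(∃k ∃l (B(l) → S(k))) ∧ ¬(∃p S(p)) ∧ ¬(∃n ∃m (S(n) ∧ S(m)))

First replace A → B with ¬A ∨ B.
  ¬(∃k ∃l (¬B(l) ∨ S(k))) ∧ ¬(∃p S(p)) ∧ ¬(∃n ∃m (S(n) ∧ S(m)))
Push ¬ through the quantifiers and connectives to reach negation normal form:
  (∀k ∀l (B(l) ∧ ¬S(k))) ∧ (∀p ¬S(p)) ∧ (∀n ∀m (¬S(n) ∨ ¬S(m)))
Pull the quantifiers to the front (each side's bound variable is not free in the other side):
  ∀k ∀l ∀p ∀n ∀m (B(l) ∧ ¬S(k) ∧ ¬S(p) ∧ (¬S(n) ∨ ¬S(m)))

∀k ∀l ∀p ∀n ∀m (B(l) ∧ ¬S(k) ∧ ¬S(p) ∧ (¬S(n) ∨ ¬S(m)))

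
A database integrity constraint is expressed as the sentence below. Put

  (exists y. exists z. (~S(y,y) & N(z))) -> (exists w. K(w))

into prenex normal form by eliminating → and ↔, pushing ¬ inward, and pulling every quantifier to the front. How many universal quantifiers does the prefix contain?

Rewrite implications/biconditionals: A → B as ¬A ∨ B.
  ~(exists y. exists z. (~S(y,y) & N(z))) | (exists w. K(w))
Drive negations inward (¬∀x A ≡ ∃x ¬A, ¬∃x A ≡ ∀x ¬A, De Morgan for ∧/∨):
  (forall y. forall z. (S(y,y) | ~N(z))) | (exists w. K(w))
All bound variables are already distinct, so no renaming is needed.
Extract every quantifier outward, since the variables are now distinct and don't occur free across branches:
  forall y. forall z. exists w. (S(y,y) | ~N(z) | K(w))
The prefix is forall y forall z exists w: 2 universal, 1 existential.

2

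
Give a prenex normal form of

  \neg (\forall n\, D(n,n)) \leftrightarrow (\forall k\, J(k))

Eliminate → and ↔ using ¬ and ∨; A ↔ B as (¬A ∨ B) ∧ (¬B ∨ A).
  (\neg \neg (\forall n\, D(n,n)) \lor (\forall k\, J(k))) \land (\neg (\forall k\, J(k)) \lor \neg (\forall n\, D(n,n)))
Push ¬ through the quantifiers and connectives to reach negation normal form:
  ((\forall n\, D(n,n)) \lor (\forall k\, J(k))) \land ((\exists k\, \neg J(k)) \lor (\exists n\, \neg D(n,n)))
Rename bound variables to avoid capture: k↦y1, n↦w.
  ((\forall n\, D(n,n)) \lor (\forall k\, J(k))) \land ((\exists y1\, \neg J(y1)) \lor (\exists w\, \neg D(w,w)))
Extract every quantifier outward, since the variables are now distinct and don't occur free across branches:
  \forall n\, \forall k\, \exists y1\, \exists w\, ((D(n,n) \lor J(k)) \land (\neg J(y1) \lor \neg D(w,w)))

\forall n\, \forall k\, \exists y1\, \exists w\, ((D(n,n) \lor J(k)) \land (\neg J(y1) \lor \neg D(w,w)))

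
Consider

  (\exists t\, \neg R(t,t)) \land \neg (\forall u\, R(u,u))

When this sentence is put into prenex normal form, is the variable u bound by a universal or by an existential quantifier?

existential

Move each ¬ inward, flipping quantifiers it crosses:
  (\exists t\, \neg R(t,t)) \land (\exists u\, \neg R(u,u))
Extract every quantifier outward, since the variables are now distinct and don't occur free across branches:
  \exists t\, \exists u\, (\neg R(t,t) \land \neg R(u,u))
The quantifier \forall u sits under an odd number of negations, so it flips to \exists u.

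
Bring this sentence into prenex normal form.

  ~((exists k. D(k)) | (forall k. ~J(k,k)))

Push ¬ through the quantifiers and connectives to reach negation normal form:
  (forall k. ~D(k)) & (exists k. J(k,k))
Give each quantifier a distinct variable: k↦w.
  (forall k. ~D(k)) & (exists w. J(w,w))
Extract every quantifier outward, since the variables are now distinct and don't occur free across branches:
  forall k. exists w. (~D(k) & J(w,w))

forall k. exists w. (~D(k) & J(w,w))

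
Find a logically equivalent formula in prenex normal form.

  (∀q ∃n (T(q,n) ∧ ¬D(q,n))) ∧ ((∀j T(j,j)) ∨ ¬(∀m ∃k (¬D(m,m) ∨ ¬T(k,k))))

∀q ∃n ∀j ∃m ∀k (T(q,n) ∧ ¬D(q,n) ∧ (T(j,j) ∨ D(m,m) ∧ T(k,k)))

Push ¬ through the quantifiers and connectives to reach negation normal form:
  (∀q ∃n (T(q,n) ∧ ¬D(q,n))) ∧ ((∀j T(j,j)) ∨ (∃m ∀k (D(m,m) ∧ T(k,k))))
All bound variables are already distinct, so no renaming is needed.
Pull the quantifiers to the front (each side's bound variable is not free in the other side):
  ∀q ∃n ∀j ∃m ∀k (T(q,n) ∧ ¬D(q,n) ∧ (T(j,j) ∨ D(m,m) ∧ T(k,k)))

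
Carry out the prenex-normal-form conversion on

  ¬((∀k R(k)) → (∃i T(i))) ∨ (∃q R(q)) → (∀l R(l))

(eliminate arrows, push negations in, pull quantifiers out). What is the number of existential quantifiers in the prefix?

2

Eliminate → and ↔ using ¬ and ∨.
  ¬(¬(¬(∀k R(k)) ∨ (∃i T(i))) ∨ (∃q R(q))) ∨ (∀l R(l))
Move each ¬ inward, flipping quantifiers it crosses:
  ((∃k ¬R(k)) ∨ (∃i T(i))) ∧ (∀q ¬R(q)) ∨ (∀l R(l))
All bound variables are already distinct, so no renaming is needed.
Extract every quantifier outward, since the variables are now distinct and don't occur free across branches:
  ∃k ∃i ∀q ∀l ((¬R(k) ∨ T(i)) ∧ ¬R(q) ∨ R(l))
The prefix is ∃k ∃i ∀q ∀l: 2 universal, 2 existential.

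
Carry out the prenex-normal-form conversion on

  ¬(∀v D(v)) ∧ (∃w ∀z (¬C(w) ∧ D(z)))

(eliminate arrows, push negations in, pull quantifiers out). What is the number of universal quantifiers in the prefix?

Move each ¬ inward, flipping quantifiers it crosses:
  (∃v ¬D(v)) ∧ (∃w ∀z (¬C(w) ∧ D(z)))
Extract every quantifier outward, since the variables are now distinct and don't occur free across branches:
  ∃v ∃w ∀z (¬D(v) ∧ ¬C(w) ∧ D(z))
The prefix is ∃v ∃w ∀z: 1 universal, 2 existential.

1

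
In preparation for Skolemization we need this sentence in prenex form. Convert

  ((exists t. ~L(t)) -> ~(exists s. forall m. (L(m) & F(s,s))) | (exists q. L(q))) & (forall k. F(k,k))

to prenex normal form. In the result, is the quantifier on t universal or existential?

Rewrite implications/biconditionals: A → B as ¬A ∨ B.
  (~(exists t. ~L(t)) | ~(exists s. forall m. (L(m) & F(s,s))) | (exists q. L(q))) & (forall k. F(k,k))
Drive negations inward (¬∀x A ≡ ∃x ¬A, ¬∃x A ≡ ∀x ¬A, De Morgan for ∧/∨):
  ((forall t. L(t)) | (forall s. exists m. (~L(m) | ~F(s,s))) | (exists q. L(q))) & (forall k. F(k,k))
All bound variables are already distinct, so no renaming is needed.
Finally move all quantifiers to the prefix:
  forall t. forall s. exists m. exists q. forall k. ((L(t) | ~L(m) | ~F(s,s) | L(q)) & F(k,k))
The quantifier exists t sits under an odd number of negations (counting the antecedent side of each →), so it flips to forall t.

universal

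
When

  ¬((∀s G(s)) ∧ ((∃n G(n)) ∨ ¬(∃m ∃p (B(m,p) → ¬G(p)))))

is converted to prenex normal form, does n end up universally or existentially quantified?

universal

Eliminate → and ↔ using ¬ and ∨.
  ¬((∀s G(s)) ∧ ((∃n G(n)) ∨ ¬(∃m ∃p (¬B(m,p) ∨ ¬G(p)))))
Push ¬ through the quantifiers and connectives to reach negation normal form:
  (∃s ¬G(s)) ∨ (∀n ¬G(n)) ∧ (∃m ∃p (¬B(m,p) ∨ ¬G(p)))
Extract every quantifier outward, since the variables are now distinct and don't occur free across branches:
  ∃s ∀n ∃m ∃p (¬G(s) ∨ ¬G(n) ∧ (¬B(m,p) ∨ ¬G(p)))
The quantifier ∃n sits under an odd number of negations (counting the antecedent side of each →), so it flips to ∀n.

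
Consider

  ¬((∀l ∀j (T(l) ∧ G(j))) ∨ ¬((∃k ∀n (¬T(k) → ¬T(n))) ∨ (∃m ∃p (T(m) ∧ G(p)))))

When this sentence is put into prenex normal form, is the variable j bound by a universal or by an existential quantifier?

existential

First replace A → B with ¬A ∨ B.
  ¬((∀l ∀j (T(l) ∧ G(j))) ∨ ¬((∃k ∀n (¬¬T(k) ∨ ¬T(n))) ∨ (∃m ∃p (T(m) ∧ G(p)))))
Move each ¬ inward, flipping quantifiers it crosses:
  (∃l ∃j (¬T(l) ∨ ¬G(j))) ∧ ((∃k ∀n (T(k) ∨ ¬T(n))) ∨ (∃m ∃p (T(m) ∧ G(p))))
All bound variables are already distinct, so no renaming is needed.
Finally move all quantifiers to the prefix:
  ∃l ∃j ∃k ∀n ∃m ∃p ((¬T(l) ∨ ¬G(j)) ∧ (T(k) ∨ ¬T(n) ∨ T(m) ∧ G(p)))
The quantifier ∀j sits under an odd number of negations (counting the antecedent side of each →), so it flips to ∃j.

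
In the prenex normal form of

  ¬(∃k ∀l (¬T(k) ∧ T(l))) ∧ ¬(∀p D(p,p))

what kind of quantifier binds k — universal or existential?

Drive negations inward (¬∀x A ≡ ∃x ¬A, ¬∃x A ≡ ∀x ¬A, De Morgan for ∧/∨):
  (∀k ∃l (T(k) ∨ ¬T(l))) ∧ (∃p ¬D(p,p))
Finally move all quantifiers to the prefix:
  ∀k ∃l ∃p ((T(k) ∨ ¬T(l)) ∧ ¬D(p,p))
The quantifier ∃k sits under an odd number of negations, so it flips to ∀k.

universal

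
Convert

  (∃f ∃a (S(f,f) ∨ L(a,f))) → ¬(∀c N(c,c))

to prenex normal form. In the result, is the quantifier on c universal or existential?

existential

First replace A → B with ¬A ∨ B.
  ¬(∃f ∃a (S(f,f) ∨ L(a,f))) ∨ ¬(∀c N(c,c))
Move each ¬ inward, flipping quantifiers it crosses:
  (∀f ∀a (¬S(f,f) ∧ ¬L(a,f))) ∨ (∃c ¬N(c,c))
Extract every quantifier outward, since the variables are now distinct and don't occur free across branches:
  ∀f ∀a ∃c (¬S(f,f) ∧ ¬L(a,f) ∨ ¬N(c,c))
The quantifier ∀c sits under an odd number of negations (counting the antecedent side of each →), so it flips to ∃c.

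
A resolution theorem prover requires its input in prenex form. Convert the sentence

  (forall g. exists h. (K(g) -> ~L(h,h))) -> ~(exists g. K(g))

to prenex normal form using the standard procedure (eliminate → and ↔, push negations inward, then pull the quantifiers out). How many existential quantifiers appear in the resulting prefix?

First replace A → B with ¬A ∨ B.
  ~(forall g. exists h. (~K(g) | ~L(h,h))) | ~(exists g. K(g))
Move each ¬ inward, flipping quantifiers it crosses:
  (exists g. forall h. (K(g) & L(h,h))) | (forall g. ~K(g))
Standardize variables apart so no two quantifiers bind the same name: g↦y.
  (exists g. forall h. (K(g) & L(h,h))) | (forall y. ~K(y))
Pull the quantifiers to the front (each side's bound variable is not free in the other side):
  exists g. forall h. forall y. (K(g) & L(h,h) | ~K(y))
The prefix is exists g forall h forall y: 2 universal, 1 existential.

1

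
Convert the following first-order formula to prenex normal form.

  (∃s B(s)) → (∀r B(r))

Rewrite implications/biconditionals: A → B as ¬A ∨ B.
  ¬(∃s B(s)) ∨ (∀r B(r))
Move each ¬ inward, flipping quantifiers it crosses:
  (∀s ¬B(s)) ∨ (∀r B(r))
Extract every quantifier outward, since the variables are now distinct and don't occur free across branches:
  ∀s ∀r (¬B(s) ∨ B(r))

∀s ∀r (¬B(s) ∨ B(r))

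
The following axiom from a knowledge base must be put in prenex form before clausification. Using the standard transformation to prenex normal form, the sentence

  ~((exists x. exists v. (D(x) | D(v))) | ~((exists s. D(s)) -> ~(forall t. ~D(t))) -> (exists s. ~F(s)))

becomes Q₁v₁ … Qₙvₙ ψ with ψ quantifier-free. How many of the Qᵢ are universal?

2

Rewrite implications/biconditionals: A → B as ¬A ∨ B.
  ~(~((exists x. exists v. (D(x) | D(v))) | ~(~(exists s. D(s)) | ~(forall t. ~D(t)))) | (exists s. ~F(s)))
Push ¬ through the quantifiers and connectives to reach negation normal form:
  ((exists x. exists v. (D(x) | D(v))) | (exists s. D(s)) & (forall t. ~D(t))) & (forall s. F(s))
Rename bound variables to avoid capture: s↦u1.
  ((exists x. exists v. (D(x) | D(v))) | (exists s. D(s)) & (forall t. ~D(t))) & (forall u1. F(u1))
Finally move all quantifiers to the prefix:
  exists x. exists v. exists s. forall t. forall u1. ((D(x) | D(v) | D(s) & ~D(t)) & F(u1))
The prefix is exists x exists v exists s forall t forall u1: 2 universal, 3 existential.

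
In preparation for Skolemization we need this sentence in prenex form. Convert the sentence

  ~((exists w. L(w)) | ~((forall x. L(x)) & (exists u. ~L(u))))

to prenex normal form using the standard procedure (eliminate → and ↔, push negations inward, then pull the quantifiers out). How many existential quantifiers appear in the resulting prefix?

1

Drive negations inward (¬∀x A ≡ ∃x ¬A, ¬∃x A ≡ ∀x ¬A, De Morgan for ∧/∨):
  (forall w. ~L(w)) & (forall x. L(x)) & (exists u. ~L(u))
Extract every quantifier outward, since the variables are now distinct and don't occur free across branches:
  forall w. forall x. exists u. (~L(w) & L(x) & ~L(u))
The prefix is forall w forall x exists u: 2 universal, 1 existential.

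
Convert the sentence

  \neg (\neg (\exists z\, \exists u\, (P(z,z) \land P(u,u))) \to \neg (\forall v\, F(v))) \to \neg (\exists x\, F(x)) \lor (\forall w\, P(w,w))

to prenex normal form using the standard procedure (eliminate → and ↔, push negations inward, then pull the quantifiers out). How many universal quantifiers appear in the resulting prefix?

2

Eliminate → and ↔ using ¬ and ∨.
  \neg \neg (\neg \neg (\exists z\, \exists u\, (P(z,z) \land P(u,u))) \lor \neg (\forall v\, F(v))) \lor \neg (\exists x\, F(x)) \lor (\forall w\, P(w,w))
Drive negations inward (¬∀x A ≡ ∃x ¬A, ¬∃x A ≡ ∀x ¬A, De Morgan for ∧/∨):
  (\exists z\, \exists u\, (P(z,z) \land P(u,u))) \lor (\exists v\, \neg F(v)) \lor (\forall x\, \neg F(x)) \lor (\forall w\, P(w,w))
Extract every quantifier outward, since the variables are now distinct and don't occur free across branches:
  \exists z\, \exists u\, \exists v\, \forall x\, \forall w\, (P(z,z) \land P(u,u) \lor \neg F(v) \lor \neg F(x) \lor P(w,w))
The prefix is \exists z \exists u \exists v \forall x \forall w: 2 universal, 3 existential.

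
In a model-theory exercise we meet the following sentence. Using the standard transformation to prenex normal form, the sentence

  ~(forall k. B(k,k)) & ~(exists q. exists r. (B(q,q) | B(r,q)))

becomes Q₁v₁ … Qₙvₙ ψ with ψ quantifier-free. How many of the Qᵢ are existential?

1

Move each ¬ inward, flipping quantifiers it crosses:
  (exists k. ~B(k,k)) & (forall q. forall r. (~B(q,q) & ~B(r,q)))
All bound variables are already distinct, so no renaming is needed.
Finally move all quantifiers to the prefix:
  exists k. forall q. forall r. (~B(k,k) & ~B(q,q) & ~B(r,q))
The prefix is exists k forall q forall r: 2 universal, 1 existential.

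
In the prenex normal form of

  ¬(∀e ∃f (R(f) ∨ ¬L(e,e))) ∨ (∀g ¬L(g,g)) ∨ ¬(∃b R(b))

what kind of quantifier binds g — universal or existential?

Drive negations inward (¬∀x A ≡ ∃x ¬A, ¬∃x A ≡ ∀x ¬A, De Morgan for ∧/∨):
  (∃e ∀f (¬R(f) ∧ L(e,e))) ∨ (∀g ¬L(g,g)) ∨ (∀b ¬R(b))
All bound variables are already distinct, so no renaming is needed.
Finally move all quantifiers to the prefix:
  ∃e ∀f ∀g ∀b (¬R(f) ∧ L(e,e) ∨ ¬L(g,g) ∨ ¬R(b))
The quantifier ∀g sits under an even number of negations, so it remains universal.

universal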